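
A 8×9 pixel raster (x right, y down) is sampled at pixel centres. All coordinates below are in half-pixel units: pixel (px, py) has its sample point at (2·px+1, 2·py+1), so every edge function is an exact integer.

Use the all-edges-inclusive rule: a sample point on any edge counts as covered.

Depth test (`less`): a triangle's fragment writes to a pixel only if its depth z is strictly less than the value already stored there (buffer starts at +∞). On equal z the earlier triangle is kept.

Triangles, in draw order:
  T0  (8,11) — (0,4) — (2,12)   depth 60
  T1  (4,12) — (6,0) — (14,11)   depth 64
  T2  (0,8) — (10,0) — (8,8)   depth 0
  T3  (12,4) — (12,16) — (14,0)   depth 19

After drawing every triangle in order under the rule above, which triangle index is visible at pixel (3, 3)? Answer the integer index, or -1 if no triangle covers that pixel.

T0:
  2·area = 50  (B↔C swapped to make it positive)
  edge (8, 11)→(2, 12): d=(-6,1) inclusive
  edge (2, 12)→(0, 4): d=(-2,-8) inclusive
  edge (0, 4)→(8, 11): d=(8,7) inclusive
    (0,2)@(1, 5): e=[43,6,1] → #
    (1,2)@(3, 5): e=[41,22,-13] → ·
    (0,3)@(1, 7): e=[31,2,17] → #
    (1,3)@(3, 7): e=[29,18,3] → #
    (2,3)@(5, 7): e=[27,34,-11] → ·
    (0,4)@(1, 9): e=[19,-2,33] → ·
    (1,4)@(3, 9): e=[17,14,19] → #
    (2,4)@(5, 9): e=[15,30,5] → #
    (3,4)@(7, 9): e=[13,46,-9] → ·
    (1,5)@(3, 11): e=[5,10,35] → #
    (3,5)@(7, 11): e=[1,42,7] → #
    (4,5)@(9, 11): e=[-1,58,-7] → ·
  covered (8 px):
    · · · · · · · ·
    · · · · · · · ·
    # · · · · · · ·
    # # · · · · · ·
    · # # · · · · ·
    · # # # · · · ·
    · · · · · · · ·
    · · · · · · · ·
    · · · · · · · ·
T1:
  2·area = 118
  edge (4, 12)→(6, 0): d=(2,-12) inclusive
  edge (6, 0)→(14, 11): d=(8,11) inclusive
  edge (14, 11)→(4, 12): d=(-10,1) inclusive
    (3,1)@(7, 3): e=[18,13,87] → #
    (4,1)@(9, 3): e=[42,-9,85] → ·
    (3,2)@(7, 5): e=[22,29,67] → #
    (4,2)@(9, 5): e=[46,7,65] → #
    (5,2)@(11, 5): e=[70,-15,63] → ·
    (2,3)@(5, 7): e=[2,67,49] → #
    (5,3)@(11, 7): e=[74,1,43] → #
    (6,3)@(13, 7): e=[98,-21,41] → ·
    (2,4)@(5, 9): e=[6,83,29] → #
    (6,4)@(13, 9): e=[102,-5,21] → ·
    (2,5)@(5, 11): e=[10,99,9] → #
    (6,5)@(13, 11): e=[106,11,1] → #
  covered (16 px):
    · · · · · · · ·
    · · · # · · · ·
    · · · # # · · ·
    · · # # # # · ·
    · · # # # # · ·
    · · # # # # # ·
    · · · · · · · ·
    · · · · · · · ·
    · · · · · · · ·
T2:
  2·area = 64
  edge (0, 8)→(10, 0): d=(10,-8) inclusive
  edge (10, 0)→(8, 8): d=(-2,8) inclusive
  edge (8, 8)→(0, 8): d=(-8,0) inclusive
    (4,0)@(9, 1): e=[2,6,56] → #
    (5,0)@(11, 1): e=[18,-10,56] → ·
    (3,1)@(7, 3): e=[6,18,40] → #
    (5,1)@(11, 3): e=[38,-14,40] → ·
    (2,2)@(5, 5): e=[10,30,24] → #
    (4,2)@(9, 5): e=[42,-2,24] → ·
    (1,3)@(3, 7): e=[14,42,8] → #
    (4,3)@(9, 7): e=[62,-6,8] → ·
    (1,4)@(3, 9): e=[34,38,-8] → ·
    (2,4)@(5, 9): e=[50,22,-8] → ·
    (3,4)@(7, 9): e=[66,6,-8] → ·
  covered (8 px):
    · · · · # · · ·
    · · · # # · · ·
    · · # # · · · ·
    · # # # · · · ·
    · · · · · · · ·
    · · · · · · · ·
    · · · · · · · ·
    · · · · · · · ·
    · · · · · · · ·
T3:
  2·area = 24  (B↔C swapped to make it positive)
  edge (12, 4)→(14, 0): d=(2,-4) inclusive
  edge (14, 0)→(12, 16): d=(-2,16) inclusive
  edge (12, 16)→(12, 4): d=(0,-12) inclusive
    (6,1)@(13, 3): e=[2,10,12] → #
    (7,1)@(15, 3): e=[10,-22,36] → ·
    (6,2)@(13, 5): e=[6,6,12] → #
    (7,2)@(15, 5): e=[14,-26,36] → ·
    (6,3)@(13, 7): e=[10,2,12] → #
    (7,3)@(15, 7): e=[18,-30,36] → ·
    (6,4)@(13, 9): e=[14,-2,12] → ·
  covered (3 px):
    · · · · · · · ·
    · · · · · · # ·
    · · · · · · # ·
    · · · · · · # ·
    · · · · · · · ·
    · · · · · · · ·
    · · · · · · · ·
    · · · · · · · ·
    · · · · · · · ·

Z-buffer (winner per pixel, '.' = empty):
  . . . . 2 . . .
  . . . 2 2 . 3 .
  0 . 2 2 1 . 3 .
  0 2 2 2 1 1 3 .
  . 0 0 1 1 1 . .
  . 0 0 0 1 1 1 .
  . . . . . . . .
  . . . . . . . .
  . . . . . . . .

Answer: 2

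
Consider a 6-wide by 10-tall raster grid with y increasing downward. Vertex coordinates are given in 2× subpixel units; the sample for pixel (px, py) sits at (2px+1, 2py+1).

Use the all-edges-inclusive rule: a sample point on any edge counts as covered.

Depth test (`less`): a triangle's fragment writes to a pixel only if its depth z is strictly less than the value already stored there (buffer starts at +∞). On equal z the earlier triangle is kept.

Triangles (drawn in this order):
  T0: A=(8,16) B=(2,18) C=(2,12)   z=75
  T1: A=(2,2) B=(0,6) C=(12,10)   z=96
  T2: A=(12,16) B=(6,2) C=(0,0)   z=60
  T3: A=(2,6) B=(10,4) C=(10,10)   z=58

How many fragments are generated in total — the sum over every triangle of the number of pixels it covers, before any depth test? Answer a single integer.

T0:
  2·area = 36
  edge (8, 16)→(2, 18): d=(-6,2) inclusive
  edge (2, 18)→(2, 12): d=(0,-6) inclusive
  edge (2, 12)→(8, 16): d=(6,4) inclusive
    (1,6)@(3, 13): e=[28,6,2] → X
    (2,6)@(5, 13): e=[24,18,-6] → .
    (1,7)@(3, 15): e=[16,6,14] → X
    (2,7)@(5, 15): e=[12,18,6] → X
    (3,7)@(7, 15): e=[8,30,-2] → .
    (5,7)@(11, 15): e=[0,54,-18] → .  [on edge]
    (1,8)@(3, 17): e=[4,6,26] → X
    (2,8)@(5, 17): e=[0,18,18] → X  [on edge]
    (3,8)@(7, 17): e=[-4,30,10] → .
    (1,9)@(3, 19): e=[-8,6,38] → .
    (2,9)@(5, 19): e=[-12,18,30] → .
  covered (5 px):
    . . . . . .
    . . . . . .
    . . . . . .
    . . . . . .
    . . . . . .
    . . . . . .
    . X . . . .
    . X X . . .
    . X X . . .
    . . . . . .
T1:
  2·area = 56  (B↔C swapped to make it positive)
  edge (2, 2)→(12, 10): d=(10,8) inclusive
  edge (12, 10)→(0, 6): d=(-12,-4) inclusive
  edge (0, 6)→(2, 2): d=(2,-4) inclusive
    (1,1)@(3, 3): e=[2,48,6] → X
    (2,1)@(5, 3): e=[-14,56,14] → .
    (0,2)@(1, 5): e=[38,16,2] → X
    (2,2)@(5, 5): e=[6,32,18] → X
    (3,2)@(7, 5): e=[-10,40,26] → .
    (0,3)@(1, 7): e=[58,-8,6] → .
    (1,3)@(3, 7): e=[42,0,14] → X  [on edge]
    (3,3)@(7, 7): e=[10,16,30] → X
    (4,3)@(9, 7): e=[-6,24,38] → .
    (1,4)@(3, 9): e=[62,-24,18] → .
    (2,4)@(5, 9): e=[46,-16,26] → .
    (3,4)@(7, 9): e=[30,-8,34] → .
    (4,4)@(9, 9): e=[14,0,42] → X  [on edge]
  covered (8 px):
    . . . . . .
    . X . . . .
    X X X . . .
    . X X X . .
    . . . . X .
    . . . . . .
    . . . . . .
    . . . . . .
    . . . . . .
    . . . . . .
T2:
  2·area = 72  (B↔C swapped to make it positive)
  edge (12, 16)→(0, 0): d=(-12,-16) inclusive
  edge (0, 0)→(6, 2): d=(6,2) inclusive
  edge (6, 2)→(12, 16): d=(6,14) inclusive
    (0,0)@(1, 1): e=[4,4,64] → X
    (1,0)@(3, 1): e=[36,0,36] → X  [on edge]
    (2,0)@(5, 1): e=[68,-4,8] → .
    (0,1)@(1, 3): e=[-20,16,76] → .
    (1,1)@(3, 3): e=[12,12,48] → X
    (2,1)@(5, 3): e=[44,8,20] → X
    (3,1)@(7, 3): e=[76,4,-8] → .
    (4,1)@(9, 3): e=[108,0,-36] → .  [on edge]
    (1,2)@(3, 5): e=[-12,24,60] → .
    (2,2)@(5, 5): e=[20,20,32] → X
    (3,2)@(7, 5): e=[52,16,4] → X
    (4,2)@(9, 5): e=[84,12,-24] → .
    (4,4)@(9, 9): e=[36,36,0] → X  [on edge]
  covered (10 px):
    X X . . . .
    . X X . . .
    . . X X . .
    . . . X . .
    . . . X X .
    . . . . X .
    . . . . . .
    . . . . . .
    . . . . . .
    . . . . . .
T3:
  2·area = 48
  edge (2, 6)→(10, 4): d=(8,-2) inclusive
  edge (10, 4)→(10, 10): d=(0,6) inclusive
  edge (10, 10)→(2, 6): d=(-8,-4) inclusive
    (3,2)@(7, 5): e=[2,18,28] → X
    (4,2)@(9, 5): e=[6,6,36] → X
    (5,2)@(11, 5): e=[10,-6,44] → .
    (2,3)@(5, 7): e=[14,30,4] → X
    (5,3)@(11, 7): e=[26,-6,28] → .
    (2,4)@(5, 9): e=[30,30,-12] → .
    (3,4)@(7, 9): e=[34,18,-4] → .
    (4,4)@(9, 9): e=[38,6,4] → X
    (5,4)@(11, 9): e=[42,-6,12] → .
    (4,5)@(9, 11): e=[54,6,-12] → .
  covered (6 px):
    . . . . . .
    . . . . . .
    . . . X X .
    . . X X X .
    . . . . X .
    . . . . . .
    . . . . . .
    . . . . . .
    . . . . . .
    . . . . . .

Final: 29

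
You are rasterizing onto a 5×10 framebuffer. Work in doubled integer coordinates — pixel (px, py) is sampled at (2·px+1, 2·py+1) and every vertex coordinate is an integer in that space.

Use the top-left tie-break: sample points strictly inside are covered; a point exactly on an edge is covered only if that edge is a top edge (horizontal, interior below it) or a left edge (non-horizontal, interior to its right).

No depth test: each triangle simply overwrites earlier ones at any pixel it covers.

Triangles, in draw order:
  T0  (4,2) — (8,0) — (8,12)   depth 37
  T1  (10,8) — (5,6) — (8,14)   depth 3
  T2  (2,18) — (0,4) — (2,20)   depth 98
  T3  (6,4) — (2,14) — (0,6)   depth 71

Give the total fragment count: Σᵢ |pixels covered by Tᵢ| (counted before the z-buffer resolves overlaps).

T0:
  2·area = 48
  edge (4, 2)→(8, 0): d=(4,-2) top-left  bias=+0
  edge (8, 0)→(8, 12): d=(0,12) right/bottom  bias=-1
  edge (8, 12)→(4, 2): d=(-4,-10) top-left  bias=+0
    (3,0)@(7, 1): e=[2,12,34] → #
    (4,0)@(9, 1): e=[6,-12,54] → ·
    (2,1)@(5, 3): e=[6,36,6] → #
    (4,1)@(9, 3): e=[14,-12,46] → ·
    (2,2)@(5, 5): e=[14,36,-2] → ·
    (3,2)@(7, 5): e=[18,12,18] → #
    (4,2)@(9, 5): e=[22,-12,38] → ·
    (3,3)@(7, 7): e=[26,12,10] → #
    (4,3)@(9, 7): e=[30,-12,30] → ·
    (3,4)@(7, 9): e=[34,12,2] → #
    (4,4)@(9, 9): e=[38,-12,22] → ·
    (3,5)@(7, 11): e=[42,12,-6] → ·
  covered (6 px):
    · · · # ·
    · · # # ·
    · · · # ·
    · · · # ·
    · · · # ·
    · · · · ·
    · · · · ·
    · · · · ·
    · · · · ·
    · · · · ·
T1:
  2·area = 34  (B↔C swapped to make it positive)
  edge (10, 8)→(8, 14): d=(-2,6) right/bottom  bias=-1
  edge (8, 14)→(5, 6): d=(-3,-8) top-left  bias=+0
  edge (5, 6)→(10, 8): d=(5,2) right/bottom  bias=-1
    (3,3)@(7, 7): e=[20,13,1] → #
    (4,3)@(9, 7): e=[8,29,-3] → ·
    (3,4)@(7, 9): e=[16,7,11] → #
    (4,4)@(9, 9): e=[4,23,7] → #
    (3,5)@(7, 11): e=[12,1,21] → #
    (4,5)@(9, 11): e=[0,17,17] → ·  [on edge]
    (3,6)@(7, 13): e=[8,-5,31] → ·
    (3,8)@(7, 17): e=[0,-17,51] → ·  [on edge]
  covered (4 px):
    · · · · ·
    · · · · ·
    · · · · ·
    · · · # ·
    · · · # #
    · · · # ·
    · · · · ·
    · · · · ·
    · · · · ·
    · · · · ·
T2:
  2·area = 4  (B↔C swapped to make it positive)
  edge (2, 18)→(2, 20): d=(0,2) right/bottom  bias=-1
  edge (2, 20)→(0, 4): d=(-2,-16) top-left  bias=+0
  edge (0, 4)→(2, 18): d=(2,14) right/bottom  bias=-1
    (0,5)@(1, 11): e=[2,2,0] → ·  [on edge]
  covered (0 px):
    · · · · ·
    · · · · ·
    · · · · ·
    · · · · ·
    · · · · ·
    · · · · ·
    · · · · ·
    · · · · ·
    · · · · ·
    · · · · ·
T3:
  2·area = 52
  edge (6, 4)→(2, 14): d=(-4,10) right/bottom  bias=-1
  edge (2, 14)→(0, 6): d=(-2,-8) top-left  bias=+0
  edge (0, 6)→(6, 4): d=(6,-2) top-left  bias=+0
    (4,1)@(9, 3): e=[-26,78,0] → ·  [on edge]
    (1,2)@(3, 5): e=[26,26,0] → #  [on edge]
    (2,2)@(5, 5): e=[6,42,4] → #
    (3,2)@(7, 5): e=[-14,58,8] → ·
    (0,3)@(1, 7): e=[38,6,8] → #
    (2,3)@(5, 7): e=[-2,38,16] → ·
    (0,4)@(1, 9): e=[30,2,20] → #
    (2,4)@(5, 9): e=[-10,34,28] → ·
    (0,5)@(1, 11): e=[22,-2,32] → ·
    (1,5)@(3, 11): e=[2,14,36] → #
    (2,5)@(5, 11): e=[-18,30,40] → ·
    (1,6)@(3, 13): e=[-6,10,48] → ·
  covered (7 px):
    · · · · ·
    · · · · ·
    · # # · ·
    # # · · ·
    # # · · ·
    · # · · ·
    · · · · ·
    · · · · ·
    · · · · ·
    · · · · ·

Answer: 17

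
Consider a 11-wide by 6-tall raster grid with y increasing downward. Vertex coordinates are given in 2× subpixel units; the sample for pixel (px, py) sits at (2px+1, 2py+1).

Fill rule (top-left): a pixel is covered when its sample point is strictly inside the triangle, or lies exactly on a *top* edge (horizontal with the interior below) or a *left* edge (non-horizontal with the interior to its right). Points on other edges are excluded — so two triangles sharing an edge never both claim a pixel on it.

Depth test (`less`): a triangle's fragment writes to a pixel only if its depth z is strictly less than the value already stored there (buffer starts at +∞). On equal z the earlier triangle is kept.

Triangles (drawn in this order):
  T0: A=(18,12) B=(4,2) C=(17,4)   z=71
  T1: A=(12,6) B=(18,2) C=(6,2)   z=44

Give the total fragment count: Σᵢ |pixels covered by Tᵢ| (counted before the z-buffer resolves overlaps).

T0:
  2·area = 102
  edge (18, 12)→(4, 2): d=(-14,-10) top-left  bias=+0
  edge (4, 2)→(17, 4): d=(13,2) right/bottom  bias=-1
  edge (17, 4)→(18, 12): d=(1,8) right/bottom  bias=-1
    (3,1)@(7, 3): e=[16,7,79] → █
    (4,1)@(9, 3): e=[36,3,63] → █
    (5,1)@(11, 3): e=[56,-1,47] → ·
    (3,2)@(7, 5): e=[-12,33,81] → ·
    (4,2)@(9, 5): e=[8,29,65] → █
    (5,2)@(11, 5): e=[28,25,49] → █
    (6,2)@(13, 5): e=[48,21,33] → █
    (7,2)@(15, 5): e=[68,17,17] → █
    (8,2)@(17, 5): e=[88,13,1] → █
    (9,2)@(19, 5): e=[108,9,-15] → ·
    (4,3)@(9, 7): e=[-20,55,67] → ·
    (5,3)@(11, 7): e=[0,51,51] → █  [on edge]
  covered (14 px):
    · · · · · · · · · · ·
    · · · █ █ · · · · · ·
    · · · · █ █ █ █ █ · ·
    · · · · · █ █ █ █ · ·
    · · · · · · · █ █ · ·
    · · · · · · · · █ · ·
T1:
  2·area = 48  (B↔C swapped to make it positive)
  edge (12, 6)→(6, 2): d=(-6,-4) top-left  bias=+0
  edge (6, 2)→(18, 2): d=(12,0) top-left  bias=+0
  edge (18, 2)→(12, 6): d=(-6,4) right/bottom  bias=-1
    (4,1)@(9, 3): e=[6,12,30] → █
    (5,1)@(11, 3): e=[14,12,22] → █
    (6,1)@(13, 3): e=[22,12,14] → █
    (7,1)@(15, 3): e=[30,12,6] → █
    (8,1)@(17, 3): e=[38,12,-2] → ·
    (4,2)@(9, 5): e=[-6,36,18] → ·
    (5,2)@(11, 5): e=[2,36,10] → █
    (7,2)@(15, 5): e=[18,36,-6] → ·
    (5,3)@(11, 7): e=[-10,60,-2] → ·
    (6,3)@(13, 7): e=[-2,60,-10] → ·
  covered (6 px):
    · · · · · · · · · · ·
    · · · · █ █ █ █ · · ·
    · · · · · █ █ · · · ·
    · · · · · · · · · · ·
    · · · · · · · · · · ·
    · · · · · · · · · · ·

Result: 20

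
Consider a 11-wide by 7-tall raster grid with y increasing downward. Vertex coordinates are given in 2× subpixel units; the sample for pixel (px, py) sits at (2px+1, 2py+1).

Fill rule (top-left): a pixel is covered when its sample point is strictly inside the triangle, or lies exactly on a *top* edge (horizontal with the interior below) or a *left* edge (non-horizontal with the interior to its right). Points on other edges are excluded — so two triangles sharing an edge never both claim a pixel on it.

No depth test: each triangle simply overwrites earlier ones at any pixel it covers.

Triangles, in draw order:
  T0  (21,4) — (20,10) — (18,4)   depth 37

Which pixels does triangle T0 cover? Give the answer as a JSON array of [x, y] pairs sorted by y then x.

T0:
  2·area = 18
  edge (21, 4)→(20, 10): d=(-1,6) right/bottom  bias=-1
  edge (20, 10)→(18, 4): d=(-2,-6) top-left  bias=+0
  edge (18, 4)→(21, 4): d=(3,0) top-left  bias=+0
    (8,0)@(17, 1): e=[27,0,-9] → .  [on edge]
    (9,2)@(19, 5): e=[11,4,3] → X
    (10,2)@(21, 5): e=[-1,16,3] → .
    (9,3)@(19, 7): e=[9,0,9] → X  [on edge]
    (10,3)@(21, 7): e=[-3,12,9] → .
    (9,4)@(19, 9): e=[7,-4,15] → .
    (10,6)@(21, 13): e=[-9,0,27] → .  [on edge]
  covered (2 px):
    . . . . . . . . . . .
    . . . . . . . . . . .
    . . . . . . . . . X .
    . . . . . . . . . X .
    . . . . . . . . . . .
    . . . . . . . . . . .
    . . . . . . . . . . .

Result: [[9,2],[9,3]]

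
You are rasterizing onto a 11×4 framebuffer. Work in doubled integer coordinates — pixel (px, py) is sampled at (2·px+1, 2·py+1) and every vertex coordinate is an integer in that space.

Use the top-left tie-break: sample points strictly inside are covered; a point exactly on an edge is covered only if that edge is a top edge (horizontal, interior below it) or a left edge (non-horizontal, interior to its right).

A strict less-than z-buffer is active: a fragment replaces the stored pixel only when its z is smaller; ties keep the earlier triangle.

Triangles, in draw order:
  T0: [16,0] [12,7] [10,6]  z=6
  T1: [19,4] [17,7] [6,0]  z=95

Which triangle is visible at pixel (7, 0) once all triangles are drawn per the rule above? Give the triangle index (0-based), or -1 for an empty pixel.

T0:
  2·area = 18
  edge (16, 0)→(12, 7): d=(-4,7) right/bottom  bias=-1
  edge (12, 7)→(10, 6): d=(-2,-1) top-left  bias=+0
  edge (10, 6)→(16, 0): d=(6,-6) top-left  bias=+0
    (7,0)@(15, 1): e=[3,15,0] → █  [on edge]
    (8,0)@(17, 1): e=[-11,17,12] → ·
    (6,1)@(13, 3): e=[9,9,0] → █  [on edge]
    (7,1)@(15, 3): e=[-5,11,12] → ·
    (5,2)@(11, 5): e=[15,3,0] → █  [on edge]
    (7,2)@(15, 5): e=[-13,7,24] → ·
    (4,3)@(9, 7): e=[21,-3,0] → ·  [on edge]
    (5,3)@(11, 7): e=[7,-1,12] → ·
    (6,3)@(13, 7): e=[-7,1,24] → ·
  covered (4 px):
    · · · · · · · █ · · ·
    · · · · · · █ · · · ·
    · · · · · █ █ · · · ·
    · · · · · · · · · · ·
T1:
  2·area = 47
  edge (19, 4)→(17, 7): d=(-2,3) right/bottom  bias=-1
  edge (17, 7)→(6, 0): d=(-11,-7) top-left  bias=+0
  edge (6, 0)→(19, 4): d=(13,4) right/bottom  bias=-1
    (4,0)@(9, 1): e=[36,10,1] → █
    (5,0)@(11, 1): e=[30,24,-7] → ·
    (10,0)@(21, 1): e=[0,94,-47] → ·  [on edge]
    (4,1)@(9, 3): e=[32,-12,27] → ·
    (5,1)@(11, 3): e=[26,2,19] → █
    (6,1)@(13, 3): e=[20,16,11] → █
    (7,1)@(15, 3): e=[14,30,3] → █
    (8,1)@(17, 3): e=[8,44,-5] → ·
    (5,2)@(11, 5): e=[22,-20,45] → ·
    (6,2)@(13, 5): e=[16,-6,37] → ·
    (7,2)@(15, 5): e=[10,8,29] → █
    (8,2)@(17, 5): e=[4,22,21] → █
    (8,3)@(17, 7): e=[0,0,47] → ·  [on edge]
  covered (6 px):
    · · · · █ · · · · · ·
    · · · · · █ █ █ · · ·
    · · · · · · · █ █ · ·
    · · · · · · · · · · ·

Z-buffer (winner per pixel, '.' = empty):
  . . . . 1 . . 0 . . .
  . . . . . 1 0 1 . . .
  . . . . . 0 0 1 1 . .
  . . . . . . . . . . .

Result: 0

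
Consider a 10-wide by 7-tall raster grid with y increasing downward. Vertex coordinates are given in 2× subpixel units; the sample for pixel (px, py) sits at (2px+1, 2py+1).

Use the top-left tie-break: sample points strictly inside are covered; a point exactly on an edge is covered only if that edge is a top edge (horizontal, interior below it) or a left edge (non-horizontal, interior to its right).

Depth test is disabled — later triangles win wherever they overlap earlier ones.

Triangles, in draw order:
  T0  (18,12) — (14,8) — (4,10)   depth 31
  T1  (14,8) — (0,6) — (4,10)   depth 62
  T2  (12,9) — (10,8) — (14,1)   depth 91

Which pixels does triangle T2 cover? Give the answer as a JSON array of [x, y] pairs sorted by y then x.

T0:
  2·area = 48  (B↔C swapped to make it positive)
  edge (18, 12)→(4, 10): d=(-14,-2) top-left  bias=+0
  edge (4, 10)→(14, 8): d=(10,-2) top-left  bias=+0
  edge (14, 8)→(18, 12): d=(4,4) right/bottom  bias=-1
    (3,0)@(7, 1): e=[132,-84,0] → .  [on edge]
    (4,1)@(9, 3): e=[108,-60,0] → .  [on edge]
    (5,2)@(11, 5): e=[84,-36,0] → .  [on edge]
    (6,3)@(13, 7): e=[60,-12,0] → .  [on edge]
    (9,3)@(19, 7): e=[72,0,-24] → .  [on edge]
    (4,4)@(9, 9): e=[24,0,24] → X  [on edge]
    (5,4)@(11, 9): e=[28,4,16] → X
    (6,4)@(13, 9): e=[32,8,8] → X
    (7,4)@(15, 9): e=[36,12,0] → .  [on edge]
    (4,5)@(9, 11): e=[-4,20,32] → .
    (5,5)@(11, 11): e=[0,24,24] → X  [on edge]
    (7,5)@(15, 11): e=[8,32,8] → X
    (8,5)@(17, 11): e=[12,36,0] → .  [on edge]
    (9,6)@(19, 13): e=[-12,60,0] → .  [on edge]
  covered (6 px):
    . . . . . . . . . .
    . . . . . . . . . .
    . . . . . . . . . .
    . . . . . . . . . .
    . . . . X X X . . .
    . . . . . X X X . .
    . . . . . . . . . .
T1:
  2·area = 48  (B↔C swapped to make it positive)
  edge (14, 8)→(4, 10): d=(-10,2) right/bottom  bias=-1
  edge (4, 10)→(0, 6): d=(-4,-4) top-left  bias=+0
  edge (0, 6)→(14, 8): d=(14,2) right/bottom  bias=-1
    (0,3)@(1, 7): e=[36,0,12] → X  [on edge]
    (1,3)@(3, 7): e=[32,8,8] → X
    (2,3)@(5, 7): e=[28,16,4] → X
    (3,3)@(7, 7): e=[24,24,0] → .  [on edge]
    (9,3)@(19, 7): e=[0,72,-24] → .  [on edge]
    (0,4)@(1, 9): e=[16,-8,40] → .
    (1,4)@(3, 9): e=[12,0,36] → X  [on edge]
    (3,4)@(7, 9): e=[4,16,28] → X
    (4,4)@(9, 9): e=[0,24,24] → .  [on edge]
    (1,5)@(3, 11): e=[-8,-8,64] → .
    (2,5)@(5, 11): e=[-12,0,60] → .  [on edge]
    (3,5)@(7, 11): e=[-16,8,56] → .
    (3,6)@(7, 13): e=[-36,0,84] → .  [on edge]
  covered (6 px):
    . . . . . . . . . .
    . . . . . . . . . .
    . . . . . . . . . .
    X X X . . . . . . .
    . X X X . . . . . .
    . . . . . . . . . .
    . . . . . . . . . .
T2:
  2·area = 18
  edge (12, 9)→(10, 8): d=(-2,-1) top-left  bias=+0
  edge (10, 8)→(14, 1): d=(4,-7) top-left  bias=+0
  edge (14, 1)→(12, 9): d=(-2,8) right/bottom  bias=-1
    (6,1)@(13, 3): e=[13,1,4] → X
    (7,1)@(15, 3): e=[15,15,-12] → .
    (6,2)@(13, 5): e=[9,9,0] → .  [on edge]
    (5,3)@(11, 7): e=[3,3,12] → X
    (6,3)@(13, 7): e=[5,17,-4] → .
    (5,4)@(11, 9): e=[-1,11,8] → .
    (5,6)@(11, 13): e=[-9,27,0] → .  [on edge]
  covered (2 px):
    . . . . . . . . . .
    . . . . . . X . . .
    . . . . . . . . . .
    . . . . . X . . . .
    . . . . . . . . . .
    . . . . . . . . . .
    . . . . . . . . . .

Result: [[6,1],[5,3]]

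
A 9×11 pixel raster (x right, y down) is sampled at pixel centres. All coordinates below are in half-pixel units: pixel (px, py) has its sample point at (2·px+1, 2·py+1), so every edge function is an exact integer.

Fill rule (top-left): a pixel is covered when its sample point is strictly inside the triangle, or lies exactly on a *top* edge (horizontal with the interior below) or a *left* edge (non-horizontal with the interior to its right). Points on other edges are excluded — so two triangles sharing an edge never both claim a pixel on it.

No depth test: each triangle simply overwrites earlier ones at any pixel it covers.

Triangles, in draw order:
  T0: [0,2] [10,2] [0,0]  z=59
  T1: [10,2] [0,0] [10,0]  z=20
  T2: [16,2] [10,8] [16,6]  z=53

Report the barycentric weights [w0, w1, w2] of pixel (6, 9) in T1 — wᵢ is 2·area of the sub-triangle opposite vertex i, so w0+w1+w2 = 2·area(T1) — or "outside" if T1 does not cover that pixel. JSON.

T0:
  2·area = 20  (B↔C swapped to make it positive)
  edge (0, 2)→(0, 0): d=(0,-2) top-left  bias=+0
  edge (0, 0)→(10, 2): d=(10,2) right/bottom  bias=-1
  edge (10, 2)→(0, 2): d=(-10,0) right/bottom  bias=-1
    (0,0)@(1, 1): e=[2,8,10] → X
    (1,0)@(3, 1): e=[6,4,10] → X
    (2,0)@(5, 1): e=[10,0,10] → .  [on edge]
    (0,1)@(1, 3): e=[2,28,-10] → .
    (1,1)@(3, 3): e=[6,24,-10] → .
    (7,1)@(15, 3): e=[30,0,-10] → .  [on edge]
  covered (2 px):
    X X . . . . . . .
    . . . . . . . . .
    . . . . . . . . .
    . . . . . . . . .
    . . . . . . . . .
    . . . . . . . . .
    . . . . . . . . .
    . . . . . . . . .
    . . . . . . . . .
    . . . . . . . . .
    . . . . . . . . .
T1:
  2·area = 20
  edge (10, 2)→(0, 0): d=(-10,-2) top-left  bias=+0
  edge (0, 0)→(10, 0): d=(10,0) top-left  bias=+0
  edge (10, 0)→(10, 2): d=(0,2) right/bottom  bias=-1
    (2,0)@(5, 1): e=[0,10,10] → X  [on edge]
    (3,0)@(7, 1): e=[4,10,6] → X
    (4,0)@(9, 1): e=[8,10,2] → X
    (5,0)@(11, 1): e=[12,10,-2] → .
    (2,1)@(5, 3): e=[-20,30,10] → .
    (3,1)@(7, 3): e=[-16,30,6] → .
    (4,1)@(9, 3): e=[-12,30,2] → .
    (7,1)@(15, 3): e=[0,30,-10] → .  [on edge]
  covered (3 px):
    . . X X X . . . .
    . . . . . . . . .
    . . . . . . . . .
    . . . . . . . . .
    . . . . . . . . .
    . . . . . . . . .
    . . . . . . . . .
    . . . . . . . . .
    . . . . . . . . .
    . . . . . . . . .
    . . . . . . . . .
T2:
  2·area = 24  (B↔C swapped to make it positive)
  edge (16, 2)→(16, 6): d=(0,4) right/bottom  bias=-1
  edge (16, 6)→(10, 8): d=(-6,2) right/bottom  bias=-1
  edge (10, 8)→(16, 2): d=(6,-6) top-left  bias=+0
    (8,0)@(17, 1): e=[-4,28,0] → .  [on edge]
    (7,1)@(15, 3): e=[4,20,0] → X  [on edge]
    (8,1)@(17, 3): e=[-4,16,12] → .
    (6,2)@(13, 5): e=[12,12,0] → X  [on edge]
    (8,2)@(17, 5): e=[-4,4,24] → .
    (5,3)@(11, 7): e=[20,4,0] → X  [on edge]
    (6,3)@(13, 7): e=[12,0,12] → .  [on edge]
    (7,3)@(15, 7): e=[4,-4,24] → .
    (3,4)@(7, 9): e=[36,0,-12] → .  [on edge]
    (4,4)@(9, 9): e=[28,-4,0] → .  [on edge]
    (5,4)@(11, 9): e=[20,-8,12] → .
    (0,5)@(1, 11): e=[60,0,-36] → .  [on edge]
    (3,5)@(7, 11): e=[36,-12,0] → .  [on edge]
    (2,6)@(5, 13): e=[44,-20,0] → .  [on edge]
    (1,7)@(3, 15): e=[52,-28,0] → .  [on edge]
    (0,8)@(1, 17): e=[60,-36,0] → .  [on edge]
  covered (4 px):
    . . . . . . . . .
    . . . . . . . X .
    . . . . . . X X .
    . . . . . X . . .
    . . . . . . . . .
    . . . . . . . . .
    . . . . . . . . .
    . . . . . . . . .
    . . . . . . . . .
    . . . . . . . . .
    . . . . . . . . .

Answer: "outside"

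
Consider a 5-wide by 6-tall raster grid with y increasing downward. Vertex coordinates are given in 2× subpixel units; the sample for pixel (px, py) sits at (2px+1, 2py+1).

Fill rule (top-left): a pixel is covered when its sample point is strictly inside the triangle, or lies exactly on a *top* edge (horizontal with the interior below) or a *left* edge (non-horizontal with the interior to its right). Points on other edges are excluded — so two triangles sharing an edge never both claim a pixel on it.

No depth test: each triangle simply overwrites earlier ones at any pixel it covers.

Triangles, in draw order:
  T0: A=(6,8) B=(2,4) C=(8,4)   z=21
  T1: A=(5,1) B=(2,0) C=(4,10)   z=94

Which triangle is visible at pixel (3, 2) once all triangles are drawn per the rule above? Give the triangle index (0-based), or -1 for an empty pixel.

T0:
  2·area = 24
  edge (6, 8)→(2, 4): d=(-4,-4) top-left  bias=+0
  edge (2, 4)→(8, 4): d=(6,0) top-left  bias=+0
  edge (8, 4)→(6, 8): d=(-2,4) right/bottom  bias=-1
    (0,1)@(1, 3): e=[0,-6,30] → ·  [on edge]
    (1,2)@(3, 5): e=[0,6,18] → █  [on edge]
    (2,2)@(5, 5): e=[8,6,10] → █
    (3,2)@(7, 5): e=[16,6,2] → █
    (4,2)@(9, 5): e=[24,6,-6] → ·
    (1,3)@(3, 7): e=[-8,18,14] → ·
    (2,3)@(5, 7): e=[0,18,6] → █  [on edge]
    (3,3)@(7, 7): e=[8,18,-2] → ·
    (2,4)@(5, 9): e=[-8,30,2] → ·
    (3,4)@(7, 9): e=[0,30,-6] → ·  [on edge]
    (4,5)@(9, 11): e=[0,42,-18] → ·  [on edge]
  covered (4 px):
    · · · · ·
    · · · · ·
    · █ █ █ ·
    · · █ · ·
    · · · · ·
    · · · · ·
T1:
  2·area = 28  (B↔C swapped to make it positive)
  edge (5, 1)→(4, 10): d=(-1,9) right/bottom  bias=-1
  edge (4, 10)→(2, 0): d=(-2,-10) top-left  bias=+0
  edge (2, 0)→(5, 1): d=(3,1) right/bottom  bias=-1
    (1,0)@(3, 1): e=[18,8,2] → █
    (2,0)@(5, 1): e=[0,28,0] → ·  [on edge]
    (1,1)@(3, 3): e=[16,4,8] → █
    (2,1)@(5, 3): e=[-2,24,6] → ·
    (1,2)@(3, 5): e=[14,0,14] → █  [on edge]
    (2,2)@(5, 5): e=[-4,20,12] → ·
    (1,3)@(3, 7): e=[12,-4,20] → ·
  covered (3 px):
    · █ · · ·
    · █ · · ·
    · █ · · ·
    · · · · ·
    · · · · ·
    · · · · ·

Z-buffer (winner per pixel, '.' = empty):
  . 1 . . .
  . 1 . . .
  . 1 0 0 .
  . . 0 . .
  . . . . .
  . . . . .

Result: 0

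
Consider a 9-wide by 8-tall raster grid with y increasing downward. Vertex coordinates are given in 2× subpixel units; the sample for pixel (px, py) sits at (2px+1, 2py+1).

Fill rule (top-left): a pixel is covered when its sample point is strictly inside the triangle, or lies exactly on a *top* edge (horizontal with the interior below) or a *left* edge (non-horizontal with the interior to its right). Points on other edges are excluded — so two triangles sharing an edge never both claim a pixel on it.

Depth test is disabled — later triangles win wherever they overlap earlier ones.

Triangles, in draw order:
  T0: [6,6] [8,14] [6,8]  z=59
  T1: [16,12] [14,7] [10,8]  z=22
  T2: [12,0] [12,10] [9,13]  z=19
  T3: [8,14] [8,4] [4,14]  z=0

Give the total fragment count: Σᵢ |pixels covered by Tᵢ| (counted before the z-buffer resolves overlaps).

T0:
  2·area = 4
  edge (6, 6)→(8, 14): d=(2,8) right/bottom  bias=-1
  edge (8, 14)→(6, 8): d=(-2,-6) top-left  bias=+0
  edge (6, 8)→(6, 6): d=(0,-2) top-left  bias=+0
    (2,2)@(5, 5): e=[6,0,-2] → ·  [on edge]
    (3,5)@(7, 11): e=[2,0,2] → █  [on edge]
    (4,5)@(9, 11): e=[-14,12,6] → ·
    (3,6)@(7, 13): e=[6,-4,2] → ·
  covered (1 px):
    · · · · · · · · ·
    · · · · · · · · ·
    · · · · · · · · ·
    · · · · · · · · ·
    · · · · · · · · ·
    · · · █ · · · · ·
    · · · · · · · · ·
    · · · · · · · · ·
T1:
  2·area = 22  (B↔C swapped to make it positive)
  edge (16, 12)→(10, 8): d=(-6,-4) top-left  bias=+0
  edge (10, 8)→(14, 7): d=(4,-1) top-left  bias=+0
  edge (14, 7)→(16, 12): d=(2,5) right/bottom  bias=-1
    (6,4)@(13, 9): e=[6,7,9] → █
    (7,4)@(15, 9): e=[14,9,-1] → ·
    (6,5)@(13, 11): e=[-6,15,13] → ·
    (7,5)@(15, 11): e=[2,17,3] → █
    (8,5)@(17, 11): e=[10,19,-7] → ·
    (7,6)@(15, 13): e=[-10,25,7] → ·
  covered (2 px):
    · · · · · · · · ·
    · · · · · · · · ·
    · · · · · · · · ·
    · · · · · · · · ·
    · · · · · · █ · ·
    · · · · · · · █ ·
    · · · · · · · · ·
    · · · · · · · · ·
T2:
  2·area = 30
  edge (12, 0)→(12, 10): d=(0,10) right/bottom  bias=-1
  edge (12, 10)→(9, 13): d=(-3,3) right/bottom  bias=-1
  edge (9, 13)→(12, 0): d=(3,-13) top-left  bias=+0
    (5,2)@(11, 5): e=[10,18,2] → █
    (6,2)@(13, 5): e=[-10,12,28] → ·
    (8,2)@(17, 5): e=[-50,0,80] → ·  [on edge]
    (5,3)@(11, 7): e=[10,12,8] → █
    (6,3)@(13, 7): e=[-10,6,34] → ·
    (7,3)@(15, 7): e=[-30,0,60] → ·  [on edge]
    (5,4)@(11, 9): e=[10,6,14] → █
    (6,4)@(13, 9): e=[-10,0,40] → ·  [on edge]
    (5,5)@(11, 11): e=[10,0,20] → ·  [on edge]
    (4,6)@(9, 13): e=[30,0,0] → ·  [on edge]
    (3,7)@(7, 15): e=[50,0,-20] → ·  [on edge]
  covered (3 px):
    · · · · · · · · ·
    · · · · · · · · ·
    · · · · · █ · · ·
    · · · · · █ · · ·
    · · · · · █ · · ·
    · · · · · · · · ·
    · · · · · · · · ·
    · · · · · · · · ·
T3:
  2·area = 40  (B↔C swapped to make it positive)
  edge (8, 14)→(4, 14): d=(-4,0) right/bottom  bias=-1
  edge (4, 14)→(8, 4): d=(4,-10) top-left  bias=+0
  edge (8, 4)→(8, 14): d=(0,10) right/bottom  bias=-1
    (3,3)@(7, 7): e=[28,2,10] → █
    (4,3)@(9, 7): e=[28,22,-10] → ·
    (3,4)@(7, 9): e=[20,10,10] → █
    (4,4)@(9, 9): e=[20,30,-10] → ·
    (3,5)@(7, 11): e=[12,18,10] → █
    (4,5)@(9, 11): e=[12,38,-10] → ·
    (2,6)@(5, 13): e=[4,6,30] → █
    (4,6)@(9, 13): e=[4,46,-10] → ·
    (2,7)@(5, 15): e=[-4,14,30] → ·
    (3,7)@(7, 15): e=[-4,34,10] → ·
  covered (5 px):
    · · · · · · · · ·
    · · · · · · · · ·
    · · · · · · · · ·
    · · · █ · · · · ·
    · · · █ · · · · ·
    · · · █ · · · · ·
    · · █ █ · · · · ·
    · · · · · · · · ·

Result: 11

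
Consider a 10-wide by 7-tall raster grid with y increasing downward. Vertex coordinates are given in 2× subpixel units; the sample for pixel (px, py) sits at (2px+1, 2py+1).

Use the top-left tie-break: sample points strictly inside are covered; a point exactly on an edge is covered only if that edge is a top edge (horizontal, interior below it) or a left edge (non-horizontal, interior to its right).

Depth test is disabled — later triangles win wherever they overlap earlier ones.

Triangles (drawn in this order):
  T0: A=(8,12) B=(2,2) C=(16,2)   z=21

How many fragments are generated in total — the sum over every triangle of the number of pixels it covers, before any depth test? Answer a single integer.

T0:
  2·area = 140
  edge (8, 12)→(2, 2): d=(-6,-10) top-left  bias=+0
  edge (2, 2)→(16, 2): d=(14,0) top-left  bias=+0
  edge (16, 2)→(8, 12): d=(-8,10) right/bottom  bias=-1
    (1,1)@(3, 3): e=[4,14,122] → #
    (2,1)@(5, 3): e=[24,14,102] → #
    (3,1)@(7, 3): e=[44,14,82] → #
    (4,1)@(9, 3): e=[64,14,62] → #
    (5,1)@(11, 3): e=[84,14,42] → #
    (6,1)@(13, 3): e=[104,14,22] → #
    (7,1)@(15, 3): e=[124,14,2] → #
    (8,1)@(17, 3): e=[144,14,-18] → ·
    (1,2)@(3, 5): e=[-8,42,106] → ·
    (2,2)@(5, 5): e=[12,42,86] → #
    (7,2)@(15, 5): e=[112,42,-14] → ·
    (2,3)@(5, 7): e=[0,70,70] → #  [on edge]
  covered (18 px):
    · · · · · · · · · ·
    · # # # # # # # · ·
    · · # # # # # · · ·
    · · # # # # · · · ·
    · · · # # · · · · ·
    · · · · · · · · · ·
    · · · · · · · · · ·

Result: 18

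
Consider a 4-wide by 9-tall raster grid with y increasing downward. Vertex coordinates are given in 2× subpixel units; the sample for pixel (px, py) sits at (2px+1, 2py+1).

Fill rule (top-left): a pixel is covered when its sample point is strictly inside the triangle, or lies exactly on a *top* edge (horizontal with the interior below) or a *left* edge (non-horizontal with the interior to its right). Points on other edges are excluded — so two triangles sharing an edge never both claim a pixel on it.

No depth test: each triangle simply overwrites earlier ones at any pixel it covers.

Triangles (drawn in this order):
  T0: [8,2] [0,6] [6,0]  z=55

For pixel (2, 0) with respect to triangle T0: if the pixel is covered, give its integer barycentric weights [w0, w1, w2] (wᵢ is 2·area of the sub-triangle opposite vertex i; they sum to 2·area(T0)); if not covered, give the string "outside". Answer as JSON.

T0:
  2·area = 24
  edge (8, 2)→(0, 6): d=(-8,4) right/bottom  bias=-1
  edge (0, 6)→(6, 0): d=(6,-6) top-left  bias=+0
  edge (6, 0)→(8, 2): d=(2,2) right/bottom  bias=-1
    (2,0)@(5, 1): e=[20,0,4] → █  [on edge]
    (3,0)@(7, 1): e=[12,12,0] → ·  [on edge]
    (1,1)@(3, 3): e=[12,0,12] → █  [on edge]
    (3,1)@(7, 3): e=[-4,24,4] → ·
    (0,2)@(1, 5): e=[4,0,20] → █  [on edge]
    (1,2)@(3, 5): e=[-4,12,16] → ·
    (2,2)@(5, 5): e=[-12,24,12] → ·
    (0,3)@(1, 7): e=[-12,12,24] → ·
  covered (4 px):
    · · █ ·
    · █ █ ·
    █ · · ·
    · · · ·
    · · · ·
    · · · ·
    · · · ·
    · · · ·
    · · · ·

Result: [0,4,20]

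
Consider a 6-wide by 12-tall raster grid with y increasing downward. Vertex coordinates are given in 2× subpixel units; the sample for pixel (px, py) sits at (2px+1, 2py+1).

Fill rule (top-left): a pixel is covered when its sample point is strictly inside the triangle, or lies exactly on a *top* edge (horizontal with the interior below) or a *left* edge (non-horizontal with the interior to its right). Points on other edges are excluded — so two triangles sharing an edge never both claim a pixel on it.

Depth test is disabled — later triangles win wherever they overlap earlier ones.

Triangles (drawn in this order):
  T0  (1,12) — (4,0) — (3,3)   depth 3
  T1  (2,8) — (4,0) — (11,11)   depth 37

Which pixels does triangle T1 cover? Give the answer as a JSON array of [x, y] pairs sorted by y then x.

T0:
  2·area = 3  (B↔C swapped to make it positive)
  edge (1, 12)→(3, 3): d=(2,-9) top-left  bias=+0
  edge (3, 3)→(4, 0): d=(1,-3) top-left  bias=+0
  edge (4, 0)→(1, 12): d=(-3,12) right/bottom  bias=-1
    (1,1)@(3, 3): e=[0,0,3] → X  [on edge]
    (2,1)@(5, 3): e=[18,6,-21] → .
    (1,2)@(3, 5): e=[4,2,-3] → .
    (0,4)@(1, 9): e=[-6,0,9] → .  [on edge]
  covered (1 px):
    . . . . . .
    . X . . . .
    . . . . . .
    . . . . . .
    . . . . . .
    . . . . . .
    . . . . . .
    . . . . . .
    . . . . . .
    . . . . . .
    . . . . . .
    . . . . . .
T1:
  2·area = 78
  edge (2, 8)→(4, 0): d=(2,-8) top-left  bias=+0
  edge (4, 0)→(11, 11): d=(7,11) right/bottom  bias=-1
  edge (11, 11)→(2, 8): d=(-9,-3) top-left  bias=+0
    (2,1)@(5, 3): e=[14,10,54] → X
    (3,1)@(7, 3): e=[30,-12,60] → .
    (1,2)@(3, 5): e=[2,46,30] → X
    (3,2)@(7, 5): e=[34,2,42] → X
    (4,2)@(9, 5): e=[50,-20,48] → .
    (1,3)@(3, 7): e=[6,60,12] → X
    (4,3)@(9, 7): e=[54,-6,30] → .
    (1,4)@(3, 9): e=[10,74,-6] → .
    (2,4)@(5, 9): e=[26,52,0] → X  [on edge]
    (4,4)@(9, 9): e=[58,8,12] → X
    (5,4)@(11, 9): e=[74,-14,18] → .
    (2,5)@(5, 11): e=[30,66,-18] → .
    (5,5)@(11, 11): e=[78,0,0] → .  [on edge]
  covered (10 px):
    . . . . . .
    . . X . . .
    . X X X . .
    . X X X . .
    . . X X X .
    . . . . . .
    . . . . . .
    . . . . . .
    . . . . . .
    . . . . . .
    . . . . . .
    . . . . . .

Result: [[2,1],[1,2],[2,2],[3,2],[1,3],[2,3],[3,3],[2,4],[3,4],[4,4]]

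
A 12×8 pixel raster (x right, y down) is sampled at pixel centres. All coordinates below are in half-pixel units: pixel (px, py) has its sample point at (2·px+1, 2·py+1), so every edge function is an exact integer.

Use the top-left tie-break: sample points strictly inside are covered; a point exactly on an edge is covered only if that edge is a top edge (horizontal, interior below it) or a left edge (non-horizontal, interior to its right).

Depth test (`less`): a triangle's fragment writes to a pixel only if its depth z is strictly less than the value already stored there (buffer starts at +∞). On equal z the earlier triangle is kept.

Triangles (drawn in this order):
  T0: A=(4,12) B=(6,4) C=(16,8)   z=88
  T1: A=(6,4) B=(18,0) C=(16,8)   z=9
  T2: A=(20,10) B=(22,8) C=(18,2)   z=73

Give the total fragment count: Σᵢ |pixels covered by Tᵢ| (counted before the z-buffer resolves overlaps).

T0:
  2·area = 88
  edge (4, 12)→(6, 4): d=(2,-8) top-left  bias=+0
  edge (6, 4)→(16, 8): d=(10,4) right/bottom  bias=-1
  edge (16, 8)→(4, 12): d=(-12,4) right/bottom  bias=-1
    (3,2)@(7, 5): e=[10,6,72] → █
    (4,2)@(9, 5): e=[26,-2,64] → ·
    (3,3)@(7, 7): e=[14,26,48] → █
    (4,3)@(9, 7): e=[30,18,40] → █
    (5,3)@(11, 7): e=[46,10,32] → █
    (6,3)@(13, 7): e=[62,2,24] → █
    (7,3)@(15, 7): e=[78,-6,16] → ·
    (9,3)@(19, 7): e=[110,-22,0] → ·  [on edge]
    (2,4)@(5, 9): e=[2,54,32] → █
    (6,4)@(13, 9): e=[66,22,0] → ·  [on edge]
    (2,5)@(5, 11): e=[6,74,8] → █
    (3,5)@(7, 11): e=[22,66,0] → ·  [on edge]
    (0,6)@(1, 13): e=[-22,110,0] → ·  [on edge]
  covered (10 px):
    · · · · · · · · · · · ·
    · · · · · · · · · · · ·
    · · · █ · · · · · · · ·
    · · · █ █ █ █ · · · · ·
    · · █ █ █ █ · · · · · ·
    · · █ · · · · · · · · ·
    · · · · · · · · · · · ·
    · · · · · · · · · · · ·
T1:
  2·area = 88
  edge (6, 4)→(18, 0): d=(12,-4) top-left  bias=+0
  edge (18, 0)→(16, 8): d=(-2,8) right/bottom  bias=-1
  edge (16, 8)→(6, 4): d=(-10,-4) top-left  bias=+0
    (7,0)@(15, 1): e=[0,22,66] → █  [on edge]
    (8,0)@(17, 1): e=[8,6,74] → █
    (9,0)@(19, 1): e=[16,-10,82] → ·
    (4,1)@(9, 3): e=[0,66,22] → █  [on edge]
    (5,1)@(11, 3): e=[8,50,30] → █
    (6,1)@(13, 3): e=[16,34,38] → █
    (9,1)@(19, 3): e=[40,-14,62] → ·
    (1,2)@(3, 5): e=[0,110,-22] → ·  [on edge]
    (4,2)@(9, 5): e=[24,62,2] → █
    (8,2)@(17, 5): e=[56,-2,34] → ·
    (4,3)@(9, 7): e=[48,58,-18] → ·
    (5,3)@(11, 7): e=[56,42,-10] → ·
  covered (12 px):
    · · · · · · · █ █ · · ·
    · · · · █ █ █ █ █ · · ·
    · · · · █ █ █ █ · · · ·
    · · · · · · · █ · · · ·
    · · · · · · · · · · · ·
    · · · · · · · · · · · ·
    · · · · · · · · · · · ·
    · · · · · · · · · · · ·
T2:
  2·area = 20  (B↔C swapped to make it positive)
  edge (20, 10)→(18, 2): d=(-2,-8) top-left  bias=+0
  edge (18, 2)→(22, 8): d=(4,6) right/bottom  bias=-1
  edge (22, 8)→(20, 10): d=(-2,2) right/bottom  bias=-1
    (9,2)@(19, 5): e=[2,6,12] → █
    (10,2)@(21, 5): e=[18,-6,8] → ·
    (9,3)@(19, 7): e=[-2,14,8] → ·
    (10,3)@(21, 7): e=[14,2,4] → █
    (11,3)@(23, 7): e=[30,-10,0] → ·  [on edge]
    (10,4)@(21, 9): e=[10,10,0] → ·  [on edge]
    (9,5)@(19, 11): e=[-10,30,0] → ·  [on edge]
    (8,6)@(17, 13): e=[-30,50,0] → ·  [on edge]
    (7,7)@(15, 15): e=[-50,70,0] → ·  [on edge]
  covered (2 px):
    · · · · · · · · · · · ·
    · · · · · · · · · · · ·
    · · · · · · · · · █ · ·
    · · · · · · · · · · █ ·
    · · · · · · · · · · · ·
    · · · · · · · · · · · ·
    · · · · · · · · · · · ·
    · · · · · · · · · · · ·

Result: 24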